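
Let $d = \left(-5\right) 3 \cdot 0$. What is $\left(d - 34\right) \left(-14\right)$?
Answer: $476$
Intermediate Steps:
$d = 0$ ($d = \left(-15\right) 0 = 0$)
$\left(d - 34\right) \left(-14\right) = \left(0 - 34\right) \left(-14\right) = \left(-34\right) \left(-14\right) = 476$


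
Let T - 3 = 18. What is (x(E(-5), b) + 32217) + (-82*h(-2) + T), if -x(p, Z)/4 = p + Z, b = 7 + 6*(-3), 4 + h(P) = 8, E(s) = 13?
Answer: 31902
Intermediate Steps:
T = 21 (T = 3 + 18 = 21)
h(P) = 4 (h(P) = -4 + 8 = 4)
b = -11 (b = 7 - 18 = -11)
x(p, Z) = -4*Z - 4*p (x(p, Z) = -4*(p + Z) = -4*(Z + p) = -4*Z - 4*p)
(x(E(-5), b) + 32217) + (-82*h(-2) + T) = ((-4*(-11) - 4*13) + 32217) + (-82*4 + 21) = ((44 - 52) + 32217) + (-328 + 21) = (-8 + 32217) - 307 = 32209 - 307 = 31902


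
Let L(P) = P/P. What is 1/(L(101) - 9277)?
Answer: -1/9276 ≈ -0.00010781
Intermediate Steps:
L(P) = 1
1/(L(101) - 9277) = 1/(1 - 9277) = 1/(-9276) = -1/9276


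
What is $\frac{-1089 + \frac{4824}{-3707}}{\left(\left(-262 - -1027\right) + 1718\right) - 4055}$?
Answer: $\frac{1347249}{1942468} \approx 0.69358$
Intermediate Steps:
$\frac{-1089 + \frac{4824}{-3707}}{\left(\left(-262 - -1027\right) + 1718\right) - 4055} = \frac{-1089 + 4824 \left(- \frac{1}{3707}\right)}{\left(\left(-262 + 1027\right) + 1718\right) - 4055} = \frac{-1089 - \frac{4824}{3707}}{\left(765 + 1718\right) - 4055} = - \frac{4041747}{3707 \left(2483 - 4055\right)} = - \frac{4041747}{3707 \left(-1572\right)} = \left(- \frac{4041747}{3707}\right) \left(- \frac{1}{1572}\right) = \frac{1347249}{1942468}$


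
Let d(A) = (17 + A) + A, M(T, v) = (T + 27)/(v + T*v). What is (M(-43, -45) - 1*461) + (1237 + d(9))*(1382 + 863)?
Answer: 2698144147/945 ≈ 2.8552e+6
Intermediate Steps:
M(T, v) = (27 + T)/(v + T*v)
d(A) = 17 + 2*A
(M(-43, -45) - 1*461) + (1237 + d(9))*(1382 + 863) = ((27 - 43)/((-45)*(1 - 43)) - 1*461) + (1237 + (17 + 2*9))*(1382 + 863) = (-1/45*(-16)/(-42) - 461) + (1237 + (17 + 18))*2245 = (-1/45*(-1/42)*(-16) - 461) + (1237 + 35)*2245 = (-8/945 - 461) + 1272*2245 = -435653/945 + 2855640 = 2698144147/945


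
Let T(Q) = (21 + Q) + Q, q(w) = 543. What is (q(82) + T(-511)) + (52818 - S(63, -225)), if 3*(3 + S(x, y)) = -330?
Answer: 52473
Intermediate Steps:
T(Q) = 21 + 2*Q
S(x, y) = -113 (S(x, y) = -3 + (⅓)*(-330) = -3 - 110 = -113)
(q(82) + T(-511)) + (52818 - S(63, -225)) = (543 + (21 + 2*(-511))) + (52818 - 1*(-113)) = (543 + (21 - 1022)) + (52818 + 113) = (543 - 1001) + 52931 = -458 + 52931 = 52473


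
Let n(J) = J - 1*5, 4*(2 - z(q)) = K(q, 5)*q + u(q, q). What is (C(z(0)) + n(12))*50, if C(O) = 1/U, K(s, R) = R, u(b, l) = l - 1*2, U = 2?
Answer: 375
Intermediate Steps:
u(b, l) = -2 + l (u(b, l) = l - 2 = -2 + l)
z(q) = 5/2 - 3*q/2 (z(q) = 2 - (5*q + (-2 + q))/4 = 2 - (-2 + 6*q)/4 = 2 + (½ - 3*q/2) = 5/2 - 3*q/2)
C(O) = ½ (C(O) = 1/2 = ½)
n(J) = -5 + J (n(J) = J - 5 = -5 + J)
(C(z(0)) + n(12))*50 = (½ + (-5 + 12))*50 = (½ + 7)*50 = (15/2)*50 = 375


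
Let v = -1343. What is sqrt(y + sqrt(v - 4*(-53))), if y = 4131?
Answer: sqrt(4131 + I*sqrt(1131)) ≈ 64.273 + 0.2616*I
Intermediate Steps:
sqrt(y + sqrt(v - 4*(-53))) = sqrt(4131 + sqrt(-1343 - 4*(-53))) = sqrt(4131 + sqrt(-1343 + 212)) = sqrt(4131 + sqrt(-1131)) = sqrt(4131 + I*sqrt(1131))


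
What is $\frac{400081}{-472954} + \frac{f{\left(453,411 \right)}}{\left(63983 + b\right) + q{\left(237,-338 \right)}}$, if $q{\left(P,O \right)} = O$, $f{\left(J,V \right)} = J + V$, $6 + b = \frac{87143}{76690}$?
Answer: $- \frac{1921282139013653}{2308281345214562} \approx -0.83234$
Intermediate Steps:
$b = - \frac{372997}{76690}$ ($b = -6 + \frac{87143}{76690} = - \frac{372997}{76690} \approx -4.8637$)
$\frac{400081}{-472954} + \frac{f{\left(453,411 \right)}}{\left(63983 + b\right) + q{\left(237,-338 \right)}} = \frac{400081}{-472954} + \frac{453 + 411}{\left(63983 - \frac{372997}{76690}\right) - 338} = 400081 \left(- \frac{1}{472954}\right) + \frac{864}{\frac{4906483273}{76690} - 338} = - \frac{400081}{472954} + \frac{864}{\frac{4880562053}{76690}} = - \frac{400081}{472954} + 864 \cdot \frac{76690}{4880562053} = - \frac{400081}{472954} + \frac{66260160}{4880562053} = - \frac{1921282139013653}{2308281345214562}$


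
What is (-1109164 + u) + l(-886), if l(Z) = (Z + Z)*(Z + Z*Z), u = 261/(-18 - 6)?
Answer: -11124416759/8 ≈ -1.3906e+9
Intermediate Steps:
u = -87/8 (u = 261/(-24) = 261*(-1/24) = -87/8 ≈ -10.875)
l(Z) = 2*Z*(Z + Z²) (l(Z) = (2*Z)*(Z + Z²) = 2*Z*(Z + Z²))
(-1109164 + u) + l(-886) = (-1109164 - 87/8) + 2*(-886)²*(1 - 886) = -8873399/8 + 2*784996*(-885) = -8873399/8 - 1389442920 = -11124416759/8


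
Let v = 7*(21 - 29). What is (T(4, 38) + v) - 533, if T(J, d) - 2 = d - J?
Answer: -553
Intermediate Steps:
T(J, d) = 2 + d - J (T(J, d) = 2 + (d - J) = 2 + d - J)
v = -56 (v = 7*(-8) = -56)
(T(4, 38) + v) - 533 = ((2 + 38 - 1*4) - 56) - 533 = ((2 + 38 - 4) - 56) - 533 = (36 - 56) - 533 = -20 - 533 = -553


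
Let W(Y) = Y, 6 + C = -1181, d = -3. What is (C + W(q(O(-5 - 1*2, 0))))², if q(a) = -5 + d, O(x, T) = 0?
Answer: 1428025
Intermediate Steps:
C = -1187 (C = -6 - 1181 = -1187)
q(a) = -8 (q(a) = -5 - 3 = -8)
(C + W(q(O(-5 - 1*2, 0))))² = (-1187 - 8)² = (-1195)² = 1428025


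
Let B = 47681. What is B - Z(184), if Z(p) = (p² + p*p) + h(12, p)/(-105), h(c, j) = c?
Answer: -701081/35 ≈ -20031.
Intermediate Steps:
Z(p) = -4/35 + 2*p² (Z(p) = (p² + p*p) + 12/(-105) = (p² + p²) + 12*(-1/105) = 2*p² - 4/35 = -4/35 + 2*p²)
B - Z(184) = 47681 - (-4/35 + 2*184²) = 47681 - (-4/35 + 2*33856) = 47681 - (-4/35 + 67712) = 47681 - 1*2369916/35 = 47681 - 2369916/35 = -701081/35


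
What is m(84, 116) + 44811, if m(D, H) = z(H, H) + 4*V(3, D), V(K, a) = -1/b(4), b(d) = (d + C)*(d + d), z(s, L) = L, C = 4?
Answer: 718831/16 ≈ 44927.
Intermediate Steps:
b(d) = 2*d*(4 + d) (b(d) = (d + 4)*(d + d) = (4 + d)*(2*d) = 2*d*(4 + d))
V(K, a) = -1/64 (V(K, a) = -1/(2*4*(4 + 4)) = -1/(2*4*8) = -1/64)
m(D, H) = -1/16 + H (m(D, H) = H + 4*(-1/64) = H - 1/16 = -1/16 + H)
m(84, 116) + 44811 = (-1/16 + 116) + 44811 = 1855/16 + 44811 = 718831/16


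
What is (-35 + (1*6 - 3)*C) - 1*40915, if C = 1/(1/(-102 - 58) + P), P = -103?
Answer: -674897430/16481 ≈ -40950.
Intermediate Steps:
C = -160/16481 (C = 1/(1/(-102 - 58) - 103) = 1/(1/(-160) - 103) = 1/(-1/160 - 103) = 1/(-16481/160) = -160/16481 ≈ -0.0097082)
(-35 + (1*6 - 3)*C) - 1*40915 = (-35 + (1*6 - 3)*(-160/16481)) - 1*40915 = (-35 + (6 - 3)*(-160/16481)) - 40915 = (-35 + 3*(-160/16481)) - 40915 = (-35 - 480/16481) - 40915 = -577315/16481 - 40915 = -674897430/16481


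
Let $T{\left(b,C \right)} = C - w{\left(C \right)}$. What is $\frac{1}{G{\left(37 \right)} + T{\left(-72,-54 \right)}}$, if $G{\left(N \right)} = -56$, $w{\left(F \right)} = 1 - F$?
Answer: $- \frac{1}{165} \approx -0.0060606$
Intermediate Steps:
$T{\left(b,C \right)} = -1 + 2 C$ ($T{\left(b,C \right)} = C - \left(1 - C\right) = C + \left(-1 + C\right) = -1 + 2 C$)
$\frac{1}{G{\left(37 \right)} + T{\left(-72,-54 \right)}} = \frac{1}{-56 + \left(-1 + 2 \left(-54\right)\right)} = \frac{1}{-56 - 109} = \frac{1}{-165} = - \frac{1}{165}$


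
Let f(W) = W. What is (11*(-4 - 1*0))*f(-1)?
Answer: 44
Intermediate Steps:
(11*(-4 - 1*0))*f(-1) = (11*(-4 - 1*0))*(-1) = (11*(-4 + 0))*(-1) = (11*(-4))*(-1) = -44*(-1) = 44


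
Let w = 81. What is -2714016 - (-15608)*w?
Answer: -1449768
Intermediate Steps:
-2714016 - (-15608)*w = -2714016 - (-15608)*81 = -2714016 - 1*(-1264248) = -2714016 + 1264248 = -1449768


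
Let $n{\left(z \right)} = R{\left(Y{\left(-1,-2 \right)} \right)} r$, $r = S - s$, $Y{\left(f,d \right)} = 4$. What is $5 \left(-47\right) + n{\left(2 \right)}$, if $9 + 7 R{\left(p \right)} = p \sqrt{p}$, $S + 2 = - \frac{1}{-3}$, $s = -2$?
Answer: $- \frac{4936}{21} \approx -235.05$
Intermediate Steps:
$S = - \frac{5}{3}$ ($S = -2 - \frac{1}{-3} = -2 - - \frac{1}{3} = -2 + \frac{1}{3} = - \frac{5}{3} \approx -1.6667$)
$R{\left(p \right)} = - \frac{9}{7} + \frac{p^{\frac{3}{2}}}{7}$ ($R{\left(p \right)} = - \frac{9}{7} + \frac{p \sqrt{p}}{7} = - \frac{9}{7} + \frac{p^{\frac{3}{2}}}{7}$)
$r = \frac{1}{3}$ ($r = - \frac{5}{3} - -2 = - \frac{5}{3} + 2 = \frac{1}{3} \approx 0.33333$)
$n{\left(z \right)} = - \frac{1}{21}$ ($n{\left(z \right)} = \left(- \frac{9}{7} + \frac{4^{\frac{3}{2}}}{7}\right) \frac{1}{3} = \left(- \frac{9}{7} + \frac{1}{7} \cdot 8\right) \frac{1}{3} = \left(- \frac{9}{7} + \frac{8}{7}\right) \frac{1}{3} = \left(- \frac{1}{7}\right) \frac{1}{3} = - \frac{1}{21}$)
$5 \left(-47\right) + n{\left(2 \right)} = 5 \left(-47\right) - \frac{1}{21} = -235 - \frac{1}{21} = - \frac{4936}{21}$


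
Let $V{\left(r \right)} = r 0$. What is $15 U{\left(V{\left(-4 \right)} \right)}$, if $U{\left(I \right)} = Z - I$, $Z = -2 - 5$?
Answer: $-105$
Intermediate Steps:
$V{\left(r \right)} = 0$
$Z = -7$ ($Z = -2 - 5 = -7$)
$U{\left(I \right)} = -7 - I$
$15 U{\left(V{\left(-4 \right)} \right)} = 15 \left(-7 - 0\right) = 15 \left(-7 + 0\right) = 15 \left(-7\right) = -105$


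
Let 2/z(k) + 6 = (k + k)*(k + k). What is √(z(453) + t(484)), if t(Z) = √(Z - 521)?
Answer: √(410415 + 168440472225*I*√37)/410415 ≈ 1.744 + 1.744*I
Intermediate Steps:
z(k) = 2/(-6 + 4*k²) (z(k) = 2/(-6 + (k + k)*(k + k)) = 2/(-6 + (2*k)*(2*k)) = 2/(-6 + 4*k²))
t(Z) = √(-521 + Z)
√(z(453) + t(484)) = √(1/(-3 + 2*453²) + √(-521 + 484)) = √(1/(-3 + 2*205209) + √(-37)) = √(1/(-3 + 410418) + I*√37) = √(1/410415 + I*√37)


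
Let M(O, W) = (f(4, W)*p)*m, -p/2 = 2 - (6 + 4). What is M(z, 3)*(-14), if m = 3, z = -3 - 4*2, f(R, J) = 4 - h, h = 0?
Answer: -2688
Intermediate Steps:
f(R, J) = 4 (f(R, J) = 4 - 1*0 = 4 + 0 = 4)
z = -11 (z = -3 - 8 = -11)
p = 16 (p = -2*(2 - (6 + 4)) = -2*(2 - 1*10) = -2*(2 - 10) = -2*(-8) = 16)
M(O, W) = 192 (M(O, W) = (4*16)*3 = 64*3 = 192)
M(z, 3)*(-14) = 192*(-14) = -2688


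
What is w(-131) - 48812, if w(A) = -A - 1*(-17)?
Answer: -48664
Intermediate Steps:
w(A) = 17 - A (w(A) = -A + 17 = 17 - A)
w(-131) - 48812 = (17 - 1*(-131)) - 48812 = (17 + 131) - 48812 = 148 - 48812 = -48664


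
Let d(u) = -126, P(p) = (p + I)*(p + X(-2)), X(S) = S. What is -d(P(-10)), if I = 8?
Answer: 126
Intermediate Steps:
P(p) = (-2 + p)*(8 + p) (P(p) = (p + 8)*(p - 2) = (8 + p)*(-2 + p) = (-2 + p)*(8 + p))
-d(P(-10)) = -1*(-126) = 126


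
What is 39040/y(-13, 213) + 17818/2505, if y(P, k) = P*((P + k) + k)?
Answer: -2130358/13449345 ≈ -0.15840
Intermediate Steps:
y(P, k) = P*(P + 2*k)
39040/y(-13, 213) + 17818/2505 = 39040/((-13*(-13 + 2*213))) + 17818/2505 = 39040/((-13*(-13 + 426))) + 17818*(1/2505) = 39040/((-13*413)) + 17818/2505 = 39040/(-5369) + 17818/2505 = 39040*(-1/5369) + 17818/2505 = -39040/5369 + 17818/2505 = -2130358/13449345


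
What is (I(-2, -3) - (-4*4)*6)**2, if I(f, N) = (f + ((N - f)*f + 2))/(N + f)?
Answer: 228484/25 ≈ 9139.4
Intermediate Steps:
I(f, N) = (2 + f + f*(N - f))/(N + f) (I(f, N) = (f + (f*(N - f) + 2))/(N + f) = (f + (2 + f*(N - f)))/(N + f) = (2 + f + f*(N - f))/(N + f))
(I(-2, -3) - (-4*4)*6)**2 = ((2 - 2 - 1*(-2)**2 - 3*(-2))/(-3 - 2) - (-4*4)*6)**2 = ((2 - 2 - 1*4 + 6)/(-5) - (-16)*6)**2 = (-(2 - 2 - 4 + 6)/5 - 1*(-96))**2 = (-1/5*2 + 96)**2 = (-2/5 + 96)**2 = (478/5)**2 = 228484/25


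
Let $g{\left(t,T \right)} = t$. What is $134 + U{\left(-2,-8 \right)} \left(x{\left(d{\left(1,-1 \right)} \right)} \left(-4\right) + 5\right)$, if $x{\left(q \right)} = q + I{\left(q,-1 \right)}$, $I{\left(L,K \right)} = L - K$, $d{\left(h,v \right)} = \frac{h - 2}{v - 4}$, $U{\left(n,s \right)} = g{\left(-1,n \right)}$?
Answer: $\frac{673}{5} \approx 134.6$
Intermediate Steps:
$U{\left(n,s \right)} = -1$
$d{\left(h,v \right)} = \frac{-2 + h}{-4 + v}$
$x{\left(q \right)} = 1 + 2 q$ ($x{\left(q \right)} = q + \left(q - -1\right) = q + \left(q + 1\right) = q + \left(1 + q\right) = 1 + 2 q$)
$134 + U{\left(-2,-8 \right)} \left(x{\left(d{\left(1,-1 \right)} \right)} \left(-4\right) + 5\right) = 134 - \left(\left(1 + 2 \frac{-2 + 1}{-4 - 1}\right) \left(-4\right) + 5\right) = 134 - \left(\left(1 + 2 \frac{1}{-5} \left(-1\right)\right) \left(-4\right) + 5\right) = 134 - \left(\left(1 + 2 \left(\left(- \frac{1}{5}\right) \left(-1\right)\right)\right) \left(-4\right) + 5\right) = 134 - \left(\left(1 + 2 \cdot \frac{1}{5}\right) \left(-4\right) + 5\right) = 134 - \left(\left(1 + \frac{2}{5}\right) \left(-4\right) + 5\right) = 134 - \left(\frac{7}{5} \left(-4\right) + 5\right) = 134 - \left(- \frac{28}{5} + 5\right) = 134 - - \frac{3}{5} = 134 + \frac{3}{5} = \frac{673}{5}$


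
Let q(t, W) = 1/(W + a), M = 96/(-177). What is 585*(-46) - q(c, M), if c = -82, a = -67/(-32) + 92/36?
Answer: -1877931342/69785 ≈ -26910.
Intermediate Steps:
a = 1339/288 (a = -67*(-1/32) + 92*(1/36) = 67/32 + 23/9 = 1339/288 ≈ 4.6493)
M = -32/59 (M = 96*(-1/177) = -32/59 ≈ -0.54237)
q(t, W) = 1/(1339/288 + W) (q(t, W) = 1/(W + 1339/288) = 1/(1339/288 + W))
585*(-46) - q(c, M) = 585*(-46) - 288/(1339 + 288*(-32/59)) = -26910 - 288/(1339 - 9216/59) = -26910 - 288/69785/59 = -26910 - 288*59/69785 = -26910 - 1*16992/69785 = -26910 - 16992/69785 = -1877931342/69785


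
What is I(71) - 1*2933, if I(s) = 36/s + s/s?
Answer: -208136/71 ≈ -2931.5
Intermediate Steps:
I(s) = 1 + 36/s (I(s) = 36/s + 1 = 1 + 36/s)
I(71) - 1*2933 = (36 + 71)/71 - 1*2933 = (1/71)*107 - 2933 = 107/71 - 2933 = -208136/71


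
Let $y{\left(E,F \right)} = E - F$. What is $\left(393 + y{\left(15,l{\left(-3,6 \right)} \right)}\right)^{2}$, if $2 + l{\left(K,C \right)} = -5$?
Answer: $172225$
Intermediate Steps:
$l{\left(K,C \right)} = -7$ ($l{\left(K,C \right)} = -2 - 5 = -7$)
$\left(393 + y{\left(15,l{\left(-3,6 \right)} \right)}\right)^{2} = \left(393 + \left(15 - -7\right)\right)^{2} = \left(393 + \left(15 + 7\right)\right)^{2} = \left(393 + 22\right)^{2} = 415^{2} = 172225$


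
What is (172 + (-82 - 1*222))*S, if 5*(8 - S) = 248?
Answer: 27456/5 ≈ 5491.2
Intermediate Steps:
S = -208/5 (S = 8 - ⅕*248 = 8 - 248/5 = -208/5 ≈ -41.600)
(172 + (-82 - 1*222))*S = (172 + (-82 - 1*222))*(-208/5) = (172 + (-82 - 222))*(-208/5) = (172 - 304)*(-208/5) = -132*(-208/5) = 27456/5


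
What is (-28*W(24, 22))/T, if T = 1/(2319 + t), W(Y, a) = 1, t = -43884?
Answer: 1163820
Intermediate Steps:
T = -1/41565 (T = 1/(2319 - 43884) = 1/(-41565) = -1/41565 ≈ -2.4059e-5)
(-28*W(24, 22))/T = (-28*1)/(-1/41565) = -28*(-41565) = 1163820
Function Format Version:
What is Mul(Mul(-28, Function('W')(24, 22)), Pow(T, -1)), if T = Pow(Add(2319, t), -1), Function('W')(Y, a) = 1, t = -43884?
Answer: 1163820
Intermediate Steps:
T = Rational(-1, 41565) (T = Pow(Add(2319, -43884), -1) = Pow(-41565, -1) = Rational(-1, 41565) ≈ -2.4059e-5)
Mul(Mul(-28, Function('W')(24, 22)), Pow(T, -1)) = Mul(Mul(-28, 1), Pow(Rational(-1, 41565), -1)) = Mul(-28, -41565) = 1163820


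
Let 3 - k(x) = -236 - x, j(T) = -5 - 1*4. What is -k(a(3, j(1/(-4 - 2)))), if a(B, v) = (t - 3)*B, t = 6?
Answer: -248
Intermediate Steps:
j(T) = -9 (j(T) = -5 - 4 = -9)
a(B, v) = 3*B (a(B, v) = (6 - 3)*B = 3*B)
k(x) = 239 + x (k(x) = 3 - (-236 - x) = 3 + (236 + x) = 239 + x)
-k(a(3, j(1/(-4 - 2)))) = -(239 + 3*3) = -(239 + 9) = -1*248 = -248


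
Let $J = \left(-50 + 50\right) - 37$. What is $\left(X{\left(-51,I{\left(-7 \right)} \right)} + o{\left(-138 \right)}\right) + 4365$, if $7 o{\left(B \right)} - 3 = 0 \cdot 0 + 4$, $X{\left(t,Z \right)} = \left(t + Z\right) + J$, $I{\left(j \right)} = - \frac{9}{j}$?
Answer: $\frac{29955}{7} \approx 4279.3$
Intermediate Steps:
$J = -37$ ($J = 0 - 37 = -37$)
$X{\left(t,Z \right)} = -37 + Z + t$ ($X{\left(t,Z \right)} = \left(t + Z\right) - 37 = \left(Z + t\right) - 37 = -37 + Z + t$)
$o{\left(B \right)} = 1$ ($o{\left(B \right)} = \frac{3}{7} + \frac{0 \cdot 0 + 4}{7} = \frac{3}{7} + \frac{0 + 4}{7} = \frac{3}{7} + \frac{1}{7} \cdot 4 = \frac{3}{7} + \frac{4}{7} = 1$)
$\left(X{\left(-51,I{\left(-7 \right)} \right)} + o{\left(-138 \right)}\right) + 4365 = \left(\left(-37 - \frac{9}{-7} - 51\right) + 1\right) + 4365 = \left(\left(-37 - - \frac{9}{7} - 51\right) + 1\right) + 4365 = \left(\left(-37 + \frac{9}{7} - 51\right) + 1\right) + 4365 = \left(- \frac{607}{7} + 1\right) + 4365 = - \frac{600}{7} + 4365 = \frac{29955}{7}$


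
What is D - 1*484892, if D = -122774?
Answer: -607666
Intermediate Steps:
D - 1*484892 = -122774 - 1*484892 = -122774 - 484892 = -607666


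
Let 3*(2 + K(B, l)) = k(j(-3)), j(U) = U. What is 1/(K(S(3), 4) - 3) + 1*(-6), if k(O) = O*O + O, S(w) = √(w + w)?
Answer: -19/3 ≈ -6.3333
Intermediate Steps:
S(w) = √2*√w (S(w) = √(2*w) = √2*√w)
k(O) = O + O² (k(O) = O² + O = O + O²)
K(B, l) = 0 (K(B, l) = -2 + (-3*(1 - 3))/3 = -2 + (-3*(-2))/3 = -2 + (⅓)*6 = -2 + 2 = 0)
1/(K(S(3), 4) - 3) + 1*(-6) = 1/(0 - 3) + 1*(-6) = 1/(-3) - 6 = -⅓ - 6 = -19/3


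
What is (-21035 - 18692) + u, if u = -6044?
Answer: -45771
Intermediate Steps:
(-21035 - 18692) + u = (-21035 - 18692) - 6044 = -39727 - 6044 = -45771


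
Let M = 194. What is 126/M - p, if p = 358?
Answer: -34663/97 ≈ -357.35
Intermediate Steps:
126/M - p = 126/194 - 1*358 = 126*(1/194) - 358 = 63/97 - 358 = -34663/97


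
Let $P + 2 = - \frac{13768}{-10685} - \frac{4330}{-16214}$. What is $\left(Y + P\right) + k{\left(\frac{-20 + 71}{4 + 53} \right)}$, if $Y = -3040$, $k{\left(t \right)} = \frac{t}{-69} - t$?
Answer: $- \frac{345385495311829}{113563139745} \approx -3041.4$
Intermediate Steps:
$k{\left(t \right)} = - \frac{70 t}{69}$ ($k{\left(t \right)} = t \left(- \frac{1}{69}\right) - t = - \frac{t}{69} - t = - \frac{70 t}{69}$)
$P = - \frac{38496389}{86623295}$ ($P = -2 - \left(- \frac{13768}{10685} - \frac{2165}{8107}\right) = -2 - - \frac{134750201}{86623295} = -2 + \left(\frac{13768}{10685} + \frac{2165}{8107}\right) = -2 + \frac{134750201}{86623295} = - \frac{38496389}{86623295} \approx -0.44441$)
$\left(Y + P\right) + k{\left(\frac{-20 + 71}{4 + 53} \right)} = \left(-3040 - \frac{38496389}{86623295}\right) - \frac{70 \frac{-20 + 71}{4 + 53}}{69} = - \frac{263373313189}{86623295} - \frac{70 \cdot \frac{51}{57}}{69} = - \frac{263373313189}{86623295} - \frac{70 \cdot 51 \cdot \frac{1}{57}}{69} = - \frac{263373313189}{86623295} - \frac{1190}{1311} = - \frac{345385495311829}{113563139745}$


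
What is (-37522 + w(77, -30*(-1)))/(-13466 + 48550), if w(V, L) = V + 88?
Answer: -37357/35084 ≈ -1.0648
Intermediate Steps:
w(V, L) = 88 + V
(-37522 + w(77, -30*(-1)))/(-13466 + 48550) = (-37522 + (88 + 77))/(-13466 + 48550) = (-37522 + 165)/35084 = -37357*1/35084 = -37357/35084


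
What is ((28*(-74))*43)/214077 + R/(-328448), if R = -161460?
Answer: 1325367353/17578290624 ≈ 0.075398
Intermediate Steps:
((28*(-74))*43)/214077 + R/(-328448) = ((28*(-74))*43)/214077 - 161460/(-328448) = -2072*43*(1/214077) - 161460*(-1/328448) = -89096*1/214077 + 40365/82112 = -89096/214077 + 40365/82112 = 1325367353/17578290624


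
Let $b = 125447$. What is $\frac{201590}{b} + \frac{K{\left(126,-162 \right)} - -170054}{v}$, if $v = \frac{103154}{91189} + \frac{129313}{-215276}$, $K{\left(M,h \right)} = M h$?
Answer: $\frac{368514284287424659466}{1306487520209109} \approx 2.8207 \cdot 10^{5}$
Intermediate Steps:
$v = \frac{10414657347}{19630803164}$ ($v = 103154 \cdot \frac{1}{91189} + 129313 \left(- \frac{1}{215276}\right) = \frac{103154}{91189} - \frac{129313}{215276} = \frac{10414657347}{19630803164} \approx 0.53053$)
$\frac{201590}{b} + \frac{K{\left(126,-162 \right)} - -170054}{v} = \frac{201590}{125447} + \frac{126 \left(-162\right) - -170054}{\frac{10414657347}{19630803164}} = 201590 \cdot \frac{1}{125447} + \left(-20412 + 170054\right) \frac{19630803164}{10414657347} = \frac{201590}{125447} + 149642 \cdot \frac{19630803164}{10414657347} = \frac{201590}{125447} + \frac{2937592647067288}{10414657347} = \frac{368514284287424659466}{1306487520209109}$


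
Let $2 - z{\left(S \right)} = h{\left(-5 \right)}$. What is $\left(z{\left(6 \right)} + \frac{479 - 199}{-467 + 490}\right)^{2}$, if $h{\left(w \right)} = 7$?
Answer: $\frac{27225}{529} \approx 51.465$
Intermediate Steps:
$z{\left(S \right)} = -5$ ($z{\left(S \right)} = 2 - 7 = -5$)
$\left(z{\left(6 \right)} + \frac{479 - 199}{-467 + 490}\right)^{2} = \left(-5 + \frac{479 - 199}{-467 + 490}\right)^{2} = \left(-5 + \frac{280}{23}\right)^{2} = \left(\frac{165}{23}\right)^{2} = \frac{27225}{529}$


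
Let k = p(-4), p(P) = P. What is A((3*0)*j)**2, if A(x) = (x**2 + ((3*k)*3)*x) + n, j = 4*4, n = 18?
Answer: 324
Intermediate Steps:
k = -4
j = 16
A(x) = 18 + x**2 - 36*x (A(x) = (x**2 + ((3*(-4))*3)*x) + 18 = (x**2 + (-12*3)*x) + 18 = (x**2 - 36*x) + 18 = 18 + x**2 - 36*x)
A((3*0)*j)**2 = (18 + ((3*0)*16)**2 - 36*3*0*16)**2 = (18 + (0*16)**2 - 0*16)**2 = (18 + 0**2 - 36*0)**2 = (18 + 0 + 0)**2 = 18**2 = 324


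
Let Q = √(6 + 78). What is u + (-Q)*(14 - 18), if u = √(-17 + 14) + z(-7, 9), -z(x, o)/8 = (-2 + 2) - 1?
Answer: 8 + 8*√21 + I*√3 ≈ 44.661 + 1.732*I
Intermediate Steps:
Q = 2*√21 (Q = √84 = 2*√21 ≈ 9.1651)
z(x, o) = 8 (z(x, o) = -8*((-2 + 2) - 1) = -8*(0 - 1) = -8*(-1) = 8)
u = 8 + I*√3 (u = √(-17 + 14) + 8 = √(-3) + 8 = I*√3 + 8 = 8 + I*√3 ≈ 8.0 + 1.732*I)
u + (-Q)*(14 - 18) = (8 + I*√3) + (-2*√21)*(14 - 18) = (8 + I*√3) - 2*√21*(-4) = (8 + I*√3) + 8*√21 = 8 + 8*√21 + I*√3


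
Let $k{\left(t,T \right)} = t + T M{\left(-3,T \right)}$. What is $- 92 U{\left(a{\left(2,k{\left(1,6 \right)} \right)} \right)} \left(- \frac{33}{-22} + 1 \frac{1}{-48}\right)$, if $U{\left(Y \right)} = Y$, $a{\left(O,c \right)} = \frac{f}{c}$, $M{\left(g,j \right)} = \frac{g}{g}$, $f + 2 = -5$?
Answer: $\frac{1633}{12} \approx 136.08$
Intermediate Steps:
$f = -7$ ($f = -2 - 5 = -7$)
$M{\left(g,j \right)} = 1$
$k{\left(t,T \right)} = T + t$ ($k{\left(t,T \right)} = t + T 1 = t + T = T + t$)
$a{\left(O,c \right)} = - \frac{7}{c}$
$- 92 U{\left(a{\left(2,k{\left(1,6 \right)} \right)} \right)} \left(- \frac{33}{-22} + 1 \frac{1}{-48}\right) = - 92 \left(- \frac{7}{6 + 1}\right) \left(- \frac{33}{-22} + 1 \frac{1}{-48}\right) = - 92 \left(- \frac{7}{7}\right) \left(\left(-33\right) \left(- \frac{1}{22}\right) + 1 \left(- \frac{1}{48}\right)\right) = - 92 \left(\left(-7\right) \frac{1}{7}\right) \left(\frac{3}{2} - \frac{1}{48}\right) = \left(-92\right) \left(-1\right) \frac{71}{48} = 92 \cdot \frac{71}{48} = \frac{1633}{12}$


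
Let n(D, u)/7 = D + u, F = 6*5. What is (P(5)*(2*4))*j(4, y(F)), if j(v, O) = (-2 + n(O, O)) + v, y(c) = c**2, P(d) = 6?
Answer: 604896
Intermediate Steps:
F = 30
n(D, u) = 7*D + 7*u (n(D, u) = 7*(D + u) = 7*D + 7*u)
j(v, O) = -2 + v + 14*O (j(v, O) = (-2 + (7*O + 7*O)) + v = (-2 + 14*O) + v = -2 + v + 14*O)
(P(5)*(2*4))*j(4, y(F)) = (6*(2*4))*(-2 + 4 + 14*30**2) = (6*8)*(-2 + 4 + 14*900) = 48*(-2 + 4 + 12600) = 48*12602 = 604896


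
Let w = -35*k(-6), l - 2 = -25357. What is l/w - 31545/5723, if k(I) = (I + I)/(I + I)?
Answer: 28800518/40061 ≈ 718.92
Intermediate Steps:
l = -25355 (l = 2 - 25357 = -25355)
k(I) = 1 (k(I) = (2*I)/((2*I)) = (2*I)*(1/(2*I)) = 1)
w = -35 (w = -35*1 = -35)
l/w - 31545/5723 = -25355/(-35) - 31545/5723 = -25355*(-1/35) - 31545*1/5723 = 5071/7 - 31545/5723 = 28800518/40061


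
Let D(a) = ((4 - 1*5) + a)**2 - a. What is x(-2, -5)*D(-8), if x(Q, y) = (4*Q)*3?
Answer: -2136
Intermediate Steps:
x(Q, y) = 12*Q
D(a) = (-1 + a)**2 - a (D(a) = ((4 - 5) + a)**2 - a = (-1 + a)**2 - a)
x(-2, -5)*D(-8) = (12*(-2))*((-1 - 8)**2 - 1*(-8)) = -24*((-9)**2 + 8) = -24*(81 + 8) = -24*89 = -2136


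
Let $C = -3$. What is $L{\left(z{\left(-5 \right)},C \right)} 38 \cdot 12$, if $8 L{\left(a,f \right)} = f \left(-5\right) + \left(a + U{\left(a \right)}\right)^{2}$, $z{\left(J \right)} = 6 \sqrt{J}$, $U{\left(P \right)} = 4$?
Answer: $-8493 + 2736 i \sqrt{5} \approx -8493.0 + 6117.9 i$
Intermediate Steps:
$L{\left(a,f \right)} = - \frac{5 f}{8} + \frac{\left(4 + a\right)^{2}}{8}$ ($L{\left(a,f \right)} = \frac{f \left(-5\right) + \left(a + 4\right)^{2}}{8} = \frac{- 5 f + \left(4 + a\right)^{2}}{8} = \frac{\left(4 + a\right)^{2} - 5 f}{8} = - \frac{5 f}{8} + \frac{\left(4 + a\right)^{2}}{8}$)
$L{\left(z{\left(-5 \right)},C \right)} 38 \cdot 12 = \left(\left(- \frac{5}{8}\right) \left(-3\right) + \frac{\left(4 + 6 \sqrt{-5}\right)^{2}}{8}\right) 38 \cdot 12 = \left(\frac{15}{8} + \frac{\left(4 + 6 i \sqrt{5}\right)^{2}}{8}\right) 38 \cdot 12 = \left(\frac{285}{4} + \frac{19 \left(4 + 6 i \sqrt{5}\right)^{2}}{4}\right) 12 = 855 + 57 \left(4 + 6 i \sqrt{5}\right)^{2}$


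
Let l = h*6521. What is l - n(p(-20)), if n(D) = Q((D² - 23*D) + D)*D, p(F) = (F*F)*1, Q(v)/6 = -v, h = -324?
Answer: 360767196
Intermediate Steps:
l = -2112804 (l = -324*6521 = -2112804)
Q(v) = -6*v (Q(v) = 6*(-v) = -6*v)
p(F) = F² (p(F) = F²*1 = F²)
n(D) = D*(-6*D² + 132*D) (n(D) = (-6*((D² - 23*D) + D))*D = (-6*(D² - 22*D))*D = (-6*D² + 132*D)*D = D*(-6*D² + 132*D))
l - n(p(-20)) = -2112804 - 6*((-20)²)²*(22 - 1*(-20)²) = -2112804 - 6*400²*(22 - 1*400) = -2112804 - 6*160000*(22 - 400) = -2112804 - 6*160000*(-378) = -2112804 - 1*(-362880000) = -2112804 + 362880000 = 360767196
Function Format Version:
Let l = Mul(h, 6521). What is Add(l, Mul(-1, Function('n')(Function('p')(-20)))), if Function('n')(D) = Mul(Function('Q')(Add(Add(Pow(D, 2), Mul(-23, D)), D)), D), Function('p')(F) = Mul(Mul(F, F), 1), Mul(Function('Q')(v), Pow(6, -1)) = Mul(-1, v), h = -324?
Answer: 360767196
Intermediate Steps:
l = -2112804 (l = Mul(-324, 6521) = -2112804)
Function('Q')(v) = Mul(-6, v) (Function('Q')(v) = Mul(6, Mul(-1, v)) = Mul(-6, v))
Function('p')(F) = Pow(F, 2) (Function('p')(F) = Mul(Pow(F, 2), 1) = Pow(F, 2))
Function('n')(D) = Mul(D, Add(Mul(-6, Pow(D, 2)), Mul(132, D))) (Function('n')(D) = Mul(Mul(-6, Add(Add(Pow(D, 2), Mul(-23, D)), D)), D) = Mul(Mul(-6, Add(Pow(D, 2), Mul(-22, D))), D) = Mul(Add(Mul(-6, Pow(D, 2)), Mul(132, D)), D) = Mul(D, Add(Mul(-6, Pow(D, 2)), Mul(132, D))))
Add(l, Mul(-1, Function('n')(Function('p')(-20)))) = Add(-2112804, Mul(-1, Mul(6, Pow(Pow(-20, 2), 2), Add(22, Mul(-1, Pow(-20, 2)))))) = Add(-2112804, Mul(-1, Mul(6, Pow(400, 2), Add(22, Mul(-1, 400))))) = Add(-2112804, Mul(-1, Mul(6, 160000, Add(22, -400)))) = Add(-2112804, Mul(-1, Mul(6, 160000, -378))) = Add(-2112804, Mul(-1, -362880000)) = Add(-2112804, 362880000) = 360767196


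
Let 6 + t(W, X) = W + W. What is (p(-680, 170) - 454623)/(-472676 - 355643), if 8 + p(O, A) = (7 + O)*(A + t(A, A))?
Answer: 793823/828319 ≈ 0.95835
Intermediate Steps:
t(W, X) = -6 + 2*W (t(W, X) = -6 + (W + W) = -6 + 2*W)
p(O, A) = -8 + (-6 + 3*A)*(7 + O) (p(O, A) = -8 + (7 + O)*(A + (-6 + 2*A)) = -8 + (7 + O)*(-6 + 3*A) = -8 + (-6 + 3*A)*(7 + O))
(p(-680, 170) - 454623)/(-472676 - 355643) = ((-50 - 6*(-680) + 21*170 + 3*170*(-680)) - 454623)/(-472676 - 355643) = ((-50 + 4080 + 3570 - 346800) - 454623)/(-828319) = (-339200 - 454623)*(-1/828319) = -793823*(-1/828319) = 793823/828319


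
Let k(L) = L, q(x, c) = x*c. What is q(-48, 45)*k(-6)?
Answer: 12960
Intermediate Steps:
q(x, c) = c*x
q(-48, 45)*k(-6) = (45*(-48))*(-6) = -2160*(-6) = 12960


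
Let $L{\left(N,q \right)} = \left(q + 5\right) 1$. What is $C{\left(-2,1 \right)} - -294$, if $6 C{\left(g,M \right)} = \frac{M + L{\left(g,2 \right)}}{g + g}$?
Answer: $\frac{881}{3} \approx 293.67$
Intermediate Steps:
$L{\left(N,q \right)} = 5 + q$ ($L{\left(N,q \right)} = \left(5 + q\right) 1 = 5 + q$)
$C{\left(g,M \right)} = \frac{7 + M}{12 g}$ ($C{\left(g,M \right)} = \frac{\left(M + \left(5 + 2\right)\right) \frac{1}{g + g}}{6} = \frac{\left(M + 7\right) \frac{1}{2 g}}{6} = \frac{\left(7 + M\right) \frac{1}{2 g}}{6} = \frac{\frac{1}{2} \frac{1}{g} \left(7 + M\right)}{6} = \frac{7 + M}{12 g}$)
$C{\left(-2,1 \right)} - -294 = \frac{7 + 1}{12 \left(-2\right)} - -294 = \frac{1}{12} \left(- \frac{1}{2}\right) 8 + 294 = - \frac{1}{3} + 294 = \frac{881}{3}$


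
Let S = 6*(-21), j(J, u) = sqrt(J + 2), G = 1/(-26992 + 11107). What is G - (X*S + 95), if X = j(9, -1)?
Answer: -1509076/15885 + 126*sqrt(11) ≈ 322.89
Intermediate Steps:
G = -1/15885 (G = 1/(-15885) = -1/15885 ≈ -6.2953e-5)
j(J, u) = sqrt(2 + J)
S = -126
X = sqrt(11) (X = sqrt(2 + 9) = sqrt(11) ≈ 3.3166)
G - (X*S + 95) = -1/15885 - (sqrt(11)*(-126) + 95) = -1/15885 - (-126*sqrt(11) + 95) = -1/15885 - (95 - 126*sqrt(11)) = -1/15885 + (-95 + 126*sqrt(11)) = -1509076/15885 + 126*sqrt(11)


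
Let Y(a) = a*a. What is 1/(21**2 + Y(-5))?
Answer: 1/466 ≈ 0.0021459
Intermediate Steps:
Y(a) = a**2
1/(21**2 + Y(-5)) = 1/(21**2 + (-5)**2) = 1/(441 + 25) = 1/466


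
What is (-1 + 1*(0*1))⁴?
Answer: 1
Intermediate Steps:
(-1 + 1*(0*1))⁴ = (-1 + 1*0)⁴ = (-1 + 0)⁴ = (-1)⁴ = 1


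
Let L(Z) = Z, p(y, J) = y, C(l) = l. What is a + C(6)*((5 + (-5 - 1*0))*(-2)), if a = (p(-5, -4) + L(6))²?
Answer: 1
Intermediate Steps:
a = 1 (a = (-5 + 6)² = 1² = 1)
a + C(6)*((5 + (-5 - 1*0))*(-2)) = 1 + 6*((5 + (-5 - 1*0))*(-2)) = 1 + 6*((5 + (-5 + 0))*(-2)) = 1 + 6*((5 - 5)*(-2)) = 1 + 6*(0*(-2)) = 1 + 6*0 = 1 + 0 = 1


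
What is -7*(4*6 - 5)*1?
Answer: -133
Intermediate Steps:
-7*(4*6 - 5)*1 = -7*(24 - 5)*1 = -7*19*1 = -133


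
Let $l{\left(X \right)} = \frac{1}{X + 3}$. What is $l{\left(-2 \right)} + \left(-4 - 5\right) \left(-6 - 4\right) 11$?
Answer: $991$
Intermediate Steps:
$l{\left(X \right)} = \frac{1}{3 + X}$
$l{\left(-2 \right)} + \left(-4 - 5\right) \left(-6 - 4\right) 11 = \frac{1}{3 - 2} + \left(-4 - 5\right) \left(-6 - 4\right) 11 = 1^{-1} + \left(-9\right) \left(-10\right) 11 = 1 + 90 \cdot 11 = 1 + 990 = 991$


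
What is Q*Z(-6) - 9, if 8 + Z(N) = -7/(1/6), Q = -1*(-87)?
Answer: -4359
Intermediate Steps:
Q = 87
Z(N) = -50 (Z(N) = -8 - 7/(1/6) = -8 - 7/⅙ = -8 - 7*6 = -8 - 42 = -50)
Q*Z(-6) - 9 = 87*(-50) - 9 = -4350 - 9 = -4359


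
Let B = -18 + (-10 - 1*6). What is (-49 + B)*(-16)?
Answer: 1328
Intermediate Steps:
B = -34 (B = -18 + (-10 - 6) = -18 - 16 = -34)
(-49 + B)*(-16) = (-49 - 34)*(-16) = -83*(-16) = 1328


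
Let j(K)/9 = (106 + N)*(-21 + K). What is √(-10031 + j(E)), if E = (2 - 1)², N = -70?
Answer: I*√16511 ≈ 128.5*I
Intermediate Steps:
E = 1 (E = 1² = 1)
j(K) = -6804 + 324*K (j(K) = 9*((106 - 70)*(-21 + K)) = 9*(36*(-21 + K)) = 9*(-756 + 36*K) = -6804 + 324*K)
√(-10031 + j(E)) = √(-10031 + (-6804 + 324*1)) = √(-10031 + (-6804 + 324)) = √(-10031 - 6480) = √(-16511) = I*√16511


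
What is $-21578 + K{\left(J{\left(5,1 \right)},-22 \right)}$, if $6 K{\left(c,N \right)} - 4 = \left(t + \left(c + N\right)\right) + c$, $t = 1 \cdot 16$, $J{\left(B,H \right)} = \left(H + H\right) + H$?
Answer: $- \frac{64732}{3} \approx -21577.0$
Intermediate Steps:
$J{\left(B,H \right)} = 3 H$ ($J{\left(B,H \right)} = 2 H + H = 3 H$)
$t = 16$
$K{\left(c,N \right)} = \frac{10}{3} + \frac{c}{3} + \frac{N}{6}$ ($K{\left(c,N \right)} = \frac{2}{3} + \frac{\left(16 + \left(c + N\right)\right) + c}{6} = \frac{2}{3} + \frac{\left(16 + \left(N + c\right)\right) + c}{6} = \frac{2}{3} + \frac{\left(16 + N + c\right) + c}{6} = \frac{2}{3} + \frac{16 + N + 2 c}{6} = \frac{2}{3} + \left(\frac{8}{3} + \frac{c}{3} + \frac{N}{6}\right) = \frac{10}{3} + \frac{c}{3} + \frac{N}{6}$)
$-21578 + K{\left(J{\left(5,1 \right)},-22 \right)} = -21578 + \left(\frac{10}{3} + \frac{3 \cdot 1}{3} + \frac{1}{6} \left(-22\right)\right) = -21578 + \left(\frac{10}{3} + \frac{1}{3} \cdot 3 - \frac{11}{3}\right) = -21578 + \left(\frac{10}{3} + 1 - \frac{11}{3}\right) = -21578 + \frac{2}{3} = - \frac{64732}{3}$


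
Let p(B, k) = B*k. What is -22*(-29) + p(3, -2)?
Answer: 632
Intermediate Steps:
-22*(-29) + p(3, -2) = -22*(-29) + 3*(-2) = 638 - 6 = 632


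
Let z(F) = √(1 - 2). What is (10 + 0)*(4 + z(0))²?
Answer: 150 + 80*I ≈ 150.0 + 80.0*I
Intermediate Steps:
z(F) = I (z(F) = √(-1) = I)
(10 + 0)*(4 + z(0))² = (10 + 0)*(4 + I)² = 10*(4 + I)²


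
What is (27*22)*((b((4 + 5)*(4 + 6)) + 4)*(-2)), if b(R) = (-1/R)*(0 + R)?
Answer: -3564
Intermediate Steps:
b(R) = -1 (b(R) = (-1/R)*R = -1)
(27*22)*((b((4 + 5)*(4 + 6)) + 4)*(-2)) = (27*22)*((-1 + 4)*(-2)) = 594*(3*(-2)) = 594*(-6) = -3564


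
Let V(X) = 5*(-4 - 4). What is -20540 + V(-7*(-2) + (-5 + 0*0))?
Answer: -20580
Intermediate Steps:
V(X) = -40 (V(X) = 5*(-8) = -40)
-20540 + V(-7*(-2) + (-5 + 0*0)) = -20540 - 40 = -20580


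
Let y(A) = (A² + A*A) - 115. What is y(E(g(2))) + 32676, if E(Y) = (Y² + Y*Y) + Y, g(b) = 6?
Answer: 44729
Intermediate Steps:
E(Y) = Y + 2*Y² (E(Y) = (Y² + Y²) + Y = 2*Y² + Y = Y + 2*Y²)
y(A) = -115 + 2*A² (y(A) = (A² + A²) - 115 = 2*A² - 115 = -115 + 2*A²)
y(E(g(2))) + 32676 = (-115 + 2*(6*(1 + 2*6))²) + 32676 = (-115 + 2*(6*(1 + 12))²) + 32676 = (-115 + 2*(6*13)²) + 32676 = (-115 + 2*78²) + 32676 = (-115 + 2*6084) + 32676 = (-115 + 12168) + 32676 = 12053 + 32676 = 44729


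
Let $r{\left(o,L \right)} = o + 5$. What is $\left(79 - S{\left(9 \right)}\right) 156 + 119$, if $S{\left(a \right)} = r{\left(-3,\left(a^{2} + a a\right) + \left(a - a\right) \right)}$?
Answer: $12131$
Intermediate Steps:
$r{\left(o,L \right)} = 5 + o$
$S{\left(a \right)} = 2$ ($S{\left(a \right)} = 5 - 3 = 2$)
$\left(79 - S{\left(9 \right)}\right) 156 + 119 = \left(79 - 2\right) 156 + 119 = 77 \cdot 156 + 119 = 12012 + 119 = 12131$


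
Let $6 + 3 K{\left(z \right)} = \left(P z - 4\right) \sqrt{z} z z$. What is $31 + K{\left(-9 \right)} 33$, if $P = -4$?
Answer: $-35 + 85536 i \approx -35.0 + 85536.0 i$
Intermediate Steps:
$K{\left(z \right)} = -2 + \frac{z^{\frac{5}{2}} \left(-4 - 4 z\right)}{3}$ ($K{\left(z \right)} = -2 + \frac{\left(- 4 z - 4\right) \sqrt{z} z z}{3} = -2 + \frac{\left(-4 - 4 z\right) \sqrt{z} z z}{3} = -2 + \frac{\sqrt{z} \left(-4 - 4 z\right) z z}{3} = -2 + \frac{z^{\frac{3}{2}} \left(-4 - 4 z\right) z}{3} = -2 + \frac{z^{\frac{5}{2}} \left(-4 - 4 z\right)}{3}$)
$31 + K{\left(-9 \right)} 33 = 31 + \left(-2 - \frac{4 \left(-9\right)^{\frac{5}{2}}}{3} - \frac{4 \left(-9\right)^{\frac{7}{2}}}{3}\right) 33 = 31 + \left(-2 - \frac{4 \cdot 243 i}{3} - \frac{4 \left(- 2187 i\right)}{3}\right) 33 = 31 + \left(-2 - 324 i + 2916 i\right) 33 = 31 + \left(-2 + 2592 i\right) 33 = 31 - \left(66 - 85536 i\right) = -35 + 85536 i$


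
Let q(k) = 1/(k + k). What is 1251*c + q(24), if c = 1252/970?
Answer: 37590533/23280 ≈ 1614.7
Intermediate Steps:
q(k) = 1/(2*k)
c = 626/485 (c = 1252*(1/970) = 626/485 ≈ 1.2907)
1251*c + q(24) = 1251*(626/485) + (½)/24 = 783126/485 + (½)*(1/24) = 783126/485 + 1/48 = 37590533/23280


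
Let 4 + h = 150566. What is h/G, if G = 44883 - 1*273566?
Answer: -150562/228683 ≈ -0.65839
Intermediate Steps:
h = 150562 (h = -4 + 150566 = 150562)
G = -228683 (G = 44883 - 273566 = -228683)
h/G = 150562/(-228683) = 150562*(-1/228683) = -150562/228683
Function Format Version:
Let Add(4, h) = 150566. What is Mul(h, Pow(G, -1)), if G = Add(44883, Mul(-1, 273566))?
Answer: Rational(-150562, 228683) ≈ -0.65839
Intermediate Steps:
h = 150562 (h = Add(-4, 150566) = 150562)
G = -228683 (G = Add(44883, -273566) = -228683)
Mul(h, Pow(G, -1)) = Mul(150562, Pow(-228683, -1)) = Mul(150562, Rational(-1, 228683)) = Rational(-150562, 228683)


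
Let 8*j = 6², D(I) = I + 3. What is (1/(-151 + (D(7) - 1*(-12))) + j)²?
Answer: 1343281/66564 ≈ 20.180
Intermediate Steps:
D(I) = 3 + I
j = 9/2 (j = (⅛)*6² = (⅛)*36 = 9/2 ≈ 4.5000)
(1/(-151 + (D(7) - 1*(-12))) + j)² = (1/(-151 + ((3 + 7) - 1*(-12))) + 9/2)² = (1/(-151 + (10 + 12)) + 9/2)² = (1/(-151 + 22) + 9/2)² = (1/(-129) + 9/2)² = (-1/129 + 9/2)² = (1159/258)² = 1343281/66564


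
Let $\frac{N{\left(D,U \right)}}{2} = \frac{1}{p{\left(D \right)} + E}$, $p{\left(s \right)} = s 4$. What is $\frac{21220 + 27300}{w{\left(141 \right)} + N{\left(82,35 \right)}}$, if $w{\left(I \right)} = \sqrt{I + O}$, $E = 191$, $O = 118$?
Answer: $- \frac{10072752}{13952899} + \frac{2613879144 \sqrt{259}}{13952899} \approx 3014.2$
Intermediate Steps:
$p{\left(s \right)} = 4 s$
$N{\left(D,U \right)} = \frac{2}{191 + 4 D}$ ($N{\left(D,U \right)} = \frac{2}{4 D + 191} = \frac{2}{191 + 4 D}$)
$w{\left(I \right)} = \sqrt{118 + I}$ ($w{\left(I \right)} = \sqrt{I + 118} = \sqrt{118 + I}$)
$\frac{21220 + 27300}{w{\left(141 \right)} + N{\left(82,35 \right)}} = \frac{21220 + 27300}{\sqrt{118 + 141} + \frac{2}{191 + 4 \cdot 82}} = \frac{48520}{\sqrt{259} + \frac{2}{191 + 328}} = \frac{48520}{\sqrt{259} + \frac{2}{519}} = \frac{48520}{\frac{2}{519} + \sqrt{259}}$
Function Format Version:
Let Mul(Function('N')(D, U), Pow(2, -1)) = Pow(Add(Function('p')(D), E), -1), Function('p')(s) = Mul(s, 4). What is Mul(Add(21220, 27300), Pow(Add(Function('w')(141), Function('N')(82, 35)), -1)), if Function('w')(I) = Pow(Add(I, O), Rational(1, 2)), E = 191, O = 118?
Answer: Add(Rational(-10072752, 13952899), Mul(Rational(2613879144, 13952899), Pow(259, Rational(1, 2)))) ≈ 3014.2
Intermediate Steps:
Function('p')(s) = Mul(4, s)
Function('N')(D, U) = Mul(2, Pow(Add(191, Mul(4, D)), -1)) (Function('N')(D, U) = Mul(2, Pow(Add(Mul(4, D), 191), -1)) = Mul(2, Pow(Add(191, Mul(4, D)), -1)))
Function('w')(I) = Pow(Add(118, I), Rational(1, 2)) (Function('w')(I) = Pow(Add(I, 118), Rational(1, 2)) = Pow(Add(118, I), Rational(1, 2)))
Mul(Add(21220, 27300), Pow(Add(Function('w')(141), Function('N')(82, 35)), -1)) = Mul(Add(21220, 27300), Pow(Add(Pow(Add(118, 141), Rational(1, 2)), Mul(2, Pow(Add(191, Mul(4, 82)), -1))), -1)) = Mul(48520, Pow(Add(Pow(259, Rational(1, 2)), Mul(2, Pow(Add(191, 328), -1))), -1)) = Mul(48520, Pow(Add(Pow(259, Rational(1, 2)), Mul(2, Pow(519, -1))), -1)) = Mul(48520, Pow(Add(Pow(259, Rational(1, 2)), Mul(2, Rational(1, 519))), -1)) = Mul(48520, Pow(Add(Pow(259, Rational(1, 2)), Rational(2, 519)), -1)) = Mul(48520, Pow(Add(Rational(2, 519), Pow(259, Rational(1, 2))), -1))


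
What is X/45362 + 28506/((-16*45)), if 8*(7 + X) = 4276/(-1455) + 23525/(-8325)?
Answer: -464091698891/11721903696 ≈ -39.592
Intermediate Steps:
X = -9975301/1292040 (X = -7 + (4276/(-1455) + 23525/(-8325))/8 = -7 + (4276*(-1/1455) + 23525*(-1/8325))/8 = -7 + (-4276/1455 - 941/333)/8 = -7 + (⅛)*(-931021/161505) = -7 - 931021/1292040 = -9975301/1292040 ≈ -7.7206)
X/45362 + 28506/((-16*45)) = -9975301/1292040/45362 + 28506/((-16*45)) = -9975301/1292040*1/45362 + 28506/(-720) = -9975301/58609518480 + 28506*(-1/720) = -9975301/58609518480 - 4751/120 = -464091698891/11721903696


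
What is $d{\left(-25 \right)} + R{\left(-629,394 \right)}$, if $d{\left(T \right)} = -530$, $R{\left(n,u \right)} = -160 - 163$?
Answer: $-853$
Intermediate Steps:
$R{\left(n,u \right)} = -323$
$d{\left(-25 \right)} + R{\left(-629,394 \right)} = -530 - 323 = -853$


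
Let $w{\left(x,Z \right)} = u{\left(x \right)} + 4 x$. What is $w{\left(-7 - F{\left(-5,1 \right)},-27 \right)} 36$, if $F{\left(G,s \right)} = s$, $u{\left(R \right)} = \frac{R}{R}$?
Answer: $-1116$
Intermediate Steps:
$u{\left(R \right)} = 1$
$w{\left(x,Z \right)} = 1 + 4 x$
$w{\left(-7 - F{\left(-5,1 \right)},-27 \right)} 36 = \left(1 + 4 \left(-7 - 1\right)\right) 36 = \left(1 + 4 \left(-8\right)\right) 36 = \left(1 - 32\right) 36 = \left(-31\right) 36 = -1116$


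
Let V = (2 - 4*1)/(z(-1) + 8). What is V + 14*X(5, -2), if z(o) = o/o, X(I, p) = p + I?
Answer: 376/9 ≈ 41.778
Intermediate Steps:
X(I, p) = I + p
z(o) = 1
V = -2/9 (V = (2 - 4*1)/(1 + 8) = (2 - 4)/9 = -2*1/9 = -2/9 ≈ -0.22222)
V + 14*X(5, -2) = -2/9 + 14*(5 - 2) = -2/9 + 14*3 = -2/9 + 42 = 376/9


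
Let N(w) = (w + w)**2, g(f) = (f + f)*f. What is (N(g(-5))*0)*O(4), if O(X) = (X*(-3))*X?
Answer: 0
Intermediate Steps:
g(f) = 2*f**2 (g(f) = (2*f)*f = 2*f**2)
N(w) = 4*w**2 (N(w) = (2*w)**2 = 4*w**2)
O(X) = -3*X**2 (O(X) = (-3*X)*X = -3*X**2)
(N(g(-5))*0)*O(4) = ((4*(2*(-5)**2)**2)*0)*(-3*4**2) = ((4*(2*25)**2)*0)*(-3*16) = ((4*50**2)*0)*(-48) = ((4*2500)*0)*(-48) = (10000*0)*(-48) = 0*(-48) = 0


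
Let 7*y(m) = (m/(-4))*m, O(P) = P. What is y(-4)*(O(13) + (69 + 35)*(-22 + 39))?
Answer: -7124/7 ≈ -1017.7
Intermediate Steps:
y(m) = -m**2/28 (y(m) = ((m/(-4))*m)/7 = ((m*(-1/4))*m)/7 = ((-m/4)*m)/7 = (-m**2/4)/7 = -m**2/28)
y(-4)*(O(13) + (69 + 35)*(-22 + 39)) = (-1/28*(-4)**2)*(13 + (69 + 35)*(-22 + 39)) = (-1/28*16)*(13 + 104*17) = -4*(13 + 1768)/7 = -4/7*1781 = -7124/7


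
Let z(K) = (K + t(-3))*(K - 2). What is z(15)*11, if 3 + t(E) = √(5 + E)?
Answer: 1716 + 143*√2 ≈ 1918.2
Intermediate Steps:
t(E) = -3 + √(5 + E)
z(K) = (-2 + K)*(-3 + K + √2) (z(K) = (K + (-3 + √(5 - 3)))*(K - 2) = (K + (-3 + √2))*(-2 + K) = (-3 + K + √2)*(-2 + K) = (-2 + K)*(-3 + K + √2))
z(15)*11 = (6 + 15² - 5*15 - 2*√2 + 15*√2)*11 = (6 + 225 - 75 - 2*√2 + 15*√2)*11 = (156 + 13*√2)*11 = 1716 + 143*√2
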